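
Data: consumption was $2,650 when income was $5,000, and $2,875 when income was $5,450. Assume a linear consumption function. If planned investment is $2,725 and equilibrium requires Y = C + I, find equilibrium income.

Y = 5750

MPC = (2875 − 2650)/(5450 − 5000) = 225/450 = 0.5
a = 2650 − 0.5(5000) = 150
Equilibrium: Y = 150 + 0.5Y + 2725
0.5Y = 2875, so Y = 2875/0.5 = 5750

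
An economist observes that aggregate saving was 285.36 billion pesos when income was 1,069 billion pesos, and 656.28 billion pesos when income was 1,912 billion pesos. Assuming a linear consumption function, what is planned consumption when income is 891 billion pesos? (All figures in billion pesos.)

C = 683.96

MPS = ΔS/ΔY = (656.28 − 285.36)/(1912 − 1069) = 370.92/843 = 0.44
MPC = 1 − MPS = 0.56
Autonomous saving = 285.36 − 0.44(1069) = -185, so a = 185
C = 185 + 0.56(891) = 185 + 498.96 = 683.96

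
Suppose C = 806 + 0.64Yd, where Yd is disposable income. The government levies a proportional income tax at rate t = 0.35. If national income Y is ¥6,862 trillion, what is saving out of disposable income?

S = 799.708

Yd = (1 − 0.35)(6862) = 0.65(6862) = 4460.3
C = 806 + 0.64(4460.3) = 806 + 2854.592 = 3660.592
S = Yd − C = 4460.3 − 3660.592 = 799.708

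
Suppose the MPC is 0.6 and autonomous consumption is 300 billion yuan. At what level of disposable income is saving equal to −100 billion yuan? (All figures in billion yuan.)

S = Y − C = -300 + 0.4Y
-300 + 0.4Y = -100, so 0.4Y = 200 and Y = 500

Y = 500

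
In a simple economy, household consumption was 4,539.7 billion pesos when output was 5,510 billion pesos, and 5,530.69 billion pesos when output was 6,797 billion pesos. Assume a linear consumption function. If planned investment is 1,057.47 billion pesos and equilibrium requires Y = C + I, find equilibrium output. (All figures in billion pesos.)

MPC = (5530.69 − 4539.7)/(6797 − 5510) = 990.99/1287 = 0.77
a = 4539.7 − 0.77(5510) = 297
Equilibrium: Y = 297 + 0.77Y + 1057.47
0.23Y = 1354.47, so Y = 1354.47/0.23 = 5889

Y = 5889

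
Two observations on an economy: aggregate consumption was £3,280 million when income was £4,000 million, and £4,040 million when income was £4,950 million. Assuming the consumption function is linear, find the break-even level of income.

MPC = (4040 − 3280)/(4950 − 4000) = 760/950 = 0.8
a = 3280 − 0.8(4000) = 3280 − 3200 = 80
Break-even: Y = a/(1−MPC) = 80/0.2 = 400

Y = 400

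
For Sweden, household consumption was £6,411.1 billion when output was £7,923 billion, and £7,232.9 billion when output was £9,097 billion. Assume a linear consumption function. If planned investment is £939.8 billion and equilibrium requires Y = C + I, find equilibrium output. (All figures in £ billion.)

MPC = (7232.9 − 6411.1)/(9097 − 7923) = 821.8/1174 = 0.7
a = 6411.1 − 0.7(7923) = 865
Equilibrium: Y = 865 + 0.7Y + 939.8
0.3Y = 1804.8, so Y = 1804.8/0.3 = 6016

Y = 6016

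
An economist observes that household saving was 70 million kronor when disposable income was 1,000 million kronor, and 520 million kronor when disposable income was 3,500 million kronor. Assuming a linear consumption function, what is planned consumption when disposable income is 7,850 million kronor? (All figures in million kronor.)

MPS = ΔS/ΔY = (520 − 70)/(3500 − 1000) = 450/2500 = 0.18
MPC = 1 − MPS = 0.82
Autonomous saving = 70 − 0.18(1000) = -110, so a = 110
C = 110 + 0.82(7850) = 110 + 6437 = 6547

C = 6547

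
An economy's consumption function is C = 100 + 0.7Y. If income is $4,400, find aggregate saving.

S = 1220

C = 100 + 0.7(4400) = 100 + 3080 = 3180
S = Y − C = 4400 − 3180 = 1220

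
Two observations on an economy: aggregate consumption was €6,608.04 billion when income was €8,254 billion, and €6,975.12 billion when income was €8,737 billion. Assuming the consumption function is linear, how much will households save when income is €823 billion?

S = -137.48

MPC = (6975.12 − 6608.04)/(8737 − 8254) = 367.08/483 = 0.76
a = 6608.04 − 0.76(8254) = 6608.04 − 6273.04 = 335
C = 335 + 0.76(823) = 960.48
S = 823 − 960.48 = -137.48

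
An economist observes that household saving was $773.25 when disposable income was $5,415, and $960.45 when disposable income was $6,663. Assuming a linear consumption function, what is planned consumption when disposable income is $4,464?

C = 3833.4

MPS = ΔS/ΔY = (960.45 − 773.25)/(6663 − 5415) = 187.2/1248 = 0.15
MPC = 1 − MPS = 0.85
Autonomous saving = 773.25 − 0.15(5415) = -39, so a = 39
C = 39 + 0.85(4464) = 39 + 3794.4 = 3833.4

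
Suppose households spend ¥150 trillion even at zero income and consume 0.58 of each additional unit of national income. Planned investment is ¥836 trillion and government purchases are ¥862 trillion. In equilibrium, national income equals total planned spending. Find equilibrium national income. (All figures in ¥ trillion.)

Y = C + I + G = 150 + 0.58Y + 836 + 862
Y − 0.58Y = 1848
0.42Y = 1848, so Y = 1848/0.42 = 4400

Y = 4400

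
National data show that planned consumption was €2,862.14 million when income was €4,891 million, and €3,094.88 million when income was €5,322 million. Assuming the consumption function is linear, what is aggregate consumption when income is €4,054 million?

C = 2410.16

MPC = (3094.88 − 2862.14)/(5322 − 4891) = 232.74/431 = 0.54
a = 2862.14 − 0.54(4891) = 2862.14 − 2641.14 = 221
C = 221 + 0.54(4054) = 221 + 2189.16 = 2410.16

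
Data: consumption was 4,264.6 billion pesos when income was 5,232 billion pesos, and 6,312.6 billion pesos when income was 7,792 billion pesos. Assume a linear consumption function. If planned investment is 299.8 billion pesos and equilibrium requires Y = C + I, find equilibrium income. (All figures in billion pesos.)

MPC = (6312.6 − 4264.6)/(7792 − 5232) = 2048/2560 = 0.8
a = 4264.6 − 0.8(5232) = 79
Equilibrium: Y = 79 + 0.8Y + 299.8
0.2Y = 378.8, so Y = 378.8/0.2 = 1894

Y = 1894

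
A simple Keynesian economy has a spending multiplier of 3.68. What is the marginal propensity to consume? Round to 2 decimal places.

k = 1/(1 − MPC), so 1 − MPC = 1/k = 1/3.68 = 0.2717
MPC = 1 − 0.2717 = 0.73

MPC = 0.73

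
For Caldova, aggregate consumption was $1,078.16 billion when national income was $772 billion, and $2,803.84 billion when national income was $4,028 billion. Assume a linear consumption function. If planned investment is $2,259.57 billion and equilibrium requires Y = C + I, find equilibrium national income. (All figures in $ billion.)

Y = 6231

MPC = (2803.84 − 1078.16)/(4028 − 772) = 1725.68/3256 = 0.53
a = 1078.16 − 0.53(772) = 669
Equilibrium: Y = 669 + 0.53Y + 2259.57
0.47Y = 2928.57, so Y = 2928.57/0.47 = 6231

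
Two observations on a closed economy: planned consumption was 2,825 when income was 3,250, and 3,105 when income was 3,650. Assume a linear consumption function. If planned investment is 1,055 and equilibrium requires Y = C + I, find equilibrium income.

MPC = (3105 − 2825)/(3650 − 3250) = 280/400 = 0.7
a = 2825 − 0.7(3250) = 550
Equilibrium: Y = 550 + 0.7Y + 1055
0.3Y = 1605, so Y = 1605/0.3 = 5350

Y = 5350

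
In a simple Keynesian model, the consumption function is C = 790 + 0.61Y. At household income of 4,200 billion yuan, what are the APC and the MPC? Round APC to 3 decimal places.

APC = 0.798; MPC = 0.61

MPC = 0.61 (the slope of the consumption function)
C = 790 + 0.61(4200) = 3352, so APC = 3352/4200 = 0.798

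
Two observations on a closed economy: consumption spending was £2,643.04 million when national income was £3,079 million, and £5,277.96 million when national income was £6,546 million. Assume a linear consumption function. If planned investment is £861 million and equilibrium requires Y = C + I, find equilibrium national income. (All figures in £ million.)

Y = 4850

MPC = (5277.96 − 2643.04)/(6546 − 3079) = 2634.92/3467 = 0.76
a = 2643.04 − 0.76(3079) = 303
Equilibrium: Y = 303 + 0.76Y + 861
0.24Y = 1164, so Y = 1164/0.24 = 4850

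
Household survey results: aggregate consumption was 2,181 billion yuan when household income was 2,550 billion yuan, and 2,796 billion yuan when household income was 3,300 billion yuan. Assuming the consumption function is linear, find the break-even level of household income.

Y = 500

MPC = (2796 − 2181)/(3300 − 2550) = 615/750 = 0.82
a = 2181 − 0.82(2550) = 2181 − 2091 = 90
Break-even: Y = a/(1−MPC) = 90/0.18 = 500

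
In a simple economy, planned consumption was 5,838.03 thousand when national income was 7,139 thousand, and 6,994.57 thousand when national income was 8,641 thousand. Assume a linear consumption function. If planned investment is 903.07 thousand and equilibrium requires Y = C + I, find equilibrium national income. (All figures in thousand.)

Y = 5409

MPC = (6994.57 − 5838.03)/(8641 − 7139) = 1156.54/1502 = 0.77
a = 5838.03 − 0.77(7139) = 341
Equilibrium: Y = 341 + 0.77Y + 903.07
0.23Y = 1244.07, so Y = 1244.07/0.23 = 5409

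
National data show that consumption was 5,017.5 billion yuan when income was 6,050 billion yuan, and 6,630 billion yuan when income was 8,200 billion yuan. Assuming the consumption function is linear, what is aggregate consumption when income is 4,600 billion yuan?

MPC = (6630 − 5017.5)/(8200 − 6050) = 1612.5/2150 = 0.75
a = 5017.5 − 0.75(6050) = 5017.5 − 4537.5 = 480
C = 480 + 0.75(4600) = 480 + 3450 = 3930

C = 3930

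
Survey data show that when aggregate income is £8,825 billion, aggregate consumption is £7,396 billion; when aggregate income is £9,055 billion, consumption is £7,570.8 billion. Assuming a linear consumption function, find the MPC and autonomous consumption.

MPC = ΔC/ΔY = (7570.8 − 7396)/(9055 − 8825) = 174.8/230 = 0.76
a = C − MPC·Y = 7396 − 0.76(8825) = 7396 − 6707 = 689

MPC = 0.76; a = 689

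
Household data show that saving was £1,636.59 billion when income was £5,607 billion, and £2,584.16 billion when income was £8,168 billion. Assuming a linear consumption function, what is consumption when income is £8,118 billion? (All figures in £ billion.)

MPS = ΔS/ΔY = (2584.16 − 1636.59)/(8168 − 5607) = 947.57/2561 = 0.37
MPC = 1 − MPS = 0.63
Autonomous saving = 1636.59 − 0.37(5607) = -438, so a = 438
C = 438 + 0.63(8118) = 438 + 5114.34 = 5552.34

C = 5552.34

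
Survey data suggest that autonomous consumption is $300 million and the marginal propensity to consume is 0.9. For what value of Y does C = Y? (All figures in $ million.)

At break-even, C = Y: 300 + 0.9Y = Y
0.1Y = 300, so Y = 300/0.1 = 3000

Y = 3000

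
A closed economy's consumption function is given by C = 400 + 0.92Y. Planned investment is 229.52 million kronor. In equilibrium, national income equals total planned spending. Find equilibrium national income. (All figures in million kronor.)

Y = C + I = 400 + 0.92Y + 229.52
Y − 0.92Y = 629.52
0.08Y = 629.52, so Y = 629.52/0.08 = 7869

Y = 7869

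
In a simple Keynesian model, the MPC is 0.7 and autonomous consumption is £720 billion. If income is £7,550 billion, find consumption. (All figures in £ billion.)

C = 720 + 0.7(7550) = 720 + 5285 = 6005

C = 6005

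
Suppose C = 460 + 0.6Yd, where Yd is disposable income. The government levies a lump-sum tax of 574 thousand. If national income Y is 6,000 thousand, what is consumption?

C = 3715.6

Yd = Y − T = 6000 − 574 = 5426
C = 460 + 0.6(5426) = 460 + 3255.6 = 3715.6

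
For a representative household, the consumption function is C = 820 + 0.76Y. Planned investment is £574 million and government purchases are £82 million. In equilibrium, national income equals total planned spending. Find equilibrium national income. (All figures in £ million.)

Y = C + I + G = 820 + 0.76Y + 574 + 82
Y − 0.76Y = 1476
0.24Y = 1476, so Y = 1476/0.24 = 6150

Y = 6150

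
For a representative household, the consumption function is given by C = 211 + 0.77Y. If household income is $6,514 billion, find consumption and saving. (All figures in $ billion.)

C = 5226.78; S = 1287.22

C = 211 + 0.77(6514) = 211 + 5015.78 = 5226.78
S = Y − C = 6514 − 5226.78 = 1287.22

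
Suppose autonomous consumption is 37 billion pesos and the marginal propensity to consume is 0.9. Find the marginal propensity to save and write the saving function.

MPS = 0.1; S = -37 + 0.1Y

MPS = 1 − MPC = 1 − 0.9 = 0.1
S = Y − C = -37 + 0.1Y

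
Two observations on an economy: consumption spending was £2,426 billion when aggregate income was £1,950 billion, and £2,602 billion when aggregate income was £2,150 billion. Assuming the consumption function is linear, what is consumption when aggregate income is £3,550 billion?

MPC = (2602 − 2426)/(2150 − 1950) = 176/200 = 0.88
a = 2426 − 0.88(1950) = 2426 − 1716 = 710
C = 710 + 0.88(3550) = 710 + 3124 = 3834

C = 3834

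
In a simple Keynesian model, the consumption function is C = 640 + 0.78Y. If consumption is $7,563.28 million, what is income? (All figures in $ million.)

640 + 0.78Y = 7563.28
0.78Y = 6923.28, so Y = 6923.28/0.78 = 8876

Y = 8876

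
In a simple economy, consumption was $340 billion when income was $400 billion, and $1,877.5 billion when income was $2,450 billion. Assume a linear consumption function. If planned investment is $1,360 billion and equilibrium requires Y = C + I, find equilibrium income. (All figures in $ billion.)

Y = 5600

MPC = (1877.5 − 340)/(2450 − 400) = 1537.5/2050 = 0.75
a = 340 − 0.75(400) = 40
Equilibrium: Y = 40 + 0.75Y + 1360
0.25Y = 1400, so Y = 1400/0.25 = 5600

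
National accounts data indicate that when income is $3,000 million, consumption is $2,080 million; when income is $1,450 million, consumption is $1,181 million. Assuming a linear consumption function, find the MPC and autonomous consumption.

MPC = 0.58; a = 340

MPC = ΔC/ΔY = (2080 − 1181)/(3000 − 1450) = 899/1550 = 0.58
a = C − MPC·Y = 1181 − 0.58(1450) = 1181 − 841 = 340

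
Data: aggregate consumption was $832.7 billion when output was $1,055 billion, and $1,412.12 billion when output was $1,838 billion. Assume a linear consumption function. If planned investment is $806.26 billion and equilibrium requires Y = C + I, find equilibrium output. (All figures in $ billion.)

Y = 3301

MPC = (1412.12 − 832.7)/(1838 − 1055) = 579.42/783 = 0.74
a = 832.7 − 0.74(1055) = 52
Equilibrium: Y = 52 + 0.74Y + 806.26
0.26Y = 858.26, so Y = 858.26/0.26 = 3301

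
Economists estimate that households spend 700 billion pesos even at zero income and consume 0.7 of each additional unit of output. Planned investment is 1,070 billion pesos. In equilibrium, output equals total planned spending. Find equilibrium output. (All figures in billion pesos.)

Y = 5900

Y = C + I = 700 + 0.7Y + 1070
Y − 0.7Y = 1770
0.3Y = 1770, so Y = 1770/0.3 = 5900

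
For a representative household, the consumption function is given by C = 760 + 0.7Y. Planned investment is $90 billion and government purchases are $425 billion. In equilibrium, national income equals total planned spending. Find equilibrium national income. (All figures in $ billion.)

Y = 4250

Y = C + I + G = 760 + 0.7Y + 90 + 425
Y − 0.7Y = 1275
0.3Y = 1275, so Y = 1275/0.3 = 4250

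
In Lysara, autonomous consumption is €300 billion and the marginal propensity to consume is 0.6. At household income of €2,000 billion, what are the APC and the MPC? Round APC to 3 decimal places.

MPC = 0.6 (the slope of the consumption function)
C = 300 + 0.6(2000) = 1500, so APC = 1500/2000 = 0.750

APC = 0.750; MPC = 0.6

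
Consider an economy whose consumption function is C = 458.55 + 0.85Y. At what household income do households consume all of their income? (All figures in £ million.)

Y = 3057

At break-even, C = Y: 458.55 + 0.85Y = Y
0.15Y = 458.55, so Y = 458.55/0.15 = 3057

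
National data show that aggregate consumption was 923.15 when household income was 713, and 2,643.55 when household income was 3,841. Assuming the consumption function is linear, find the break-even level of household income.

Y = 1180

MPC = (2643.55 − 923.15)/(3841 − 713) = 1720.4/3128 = 0.55
a = 923.15 − 0.55(713) = 923.15 − 392.15 = 531
Break-even: Y = a/(1−MPC) = 531/0.45 = 1180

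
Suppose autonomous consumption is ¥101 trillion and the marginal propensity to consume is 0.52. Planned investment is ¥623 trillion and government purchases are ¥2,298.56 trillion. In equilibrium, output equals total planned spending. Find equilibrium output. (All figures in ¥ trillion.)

Y = C + I + G = 101 + 0.52Y + 623 + 2298.56
Y − 0.52Y = 3022.56
0.48Y = 3022.56, so Y = 3022.56/0.48 = 6297

Y = 6297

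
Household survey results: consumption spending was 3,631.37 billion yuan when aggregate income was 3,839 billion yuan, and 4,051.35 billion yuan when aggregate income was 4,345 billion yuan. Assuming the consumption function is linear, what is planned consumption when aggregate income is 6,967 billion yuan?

MPC = (4051.35 − 3631.37)/(4345 − 3839) = 419.98/506 = 0.83
a = 3631.37 − 0.83(3839) = 3631.37 − 3186.37 = 445
C = 445 + 0.83(6967) = 445 + 5782.61 = 6227.61

C = 6227.61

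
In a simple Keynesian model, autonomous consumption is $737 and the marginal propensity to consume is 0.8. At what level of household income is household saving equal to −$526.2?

S = Y − C = -737 + 0.2Y
-737 + 0.2Y = -526.2, so 0.2Y = 210.8 and Y = 1054

Y = 1054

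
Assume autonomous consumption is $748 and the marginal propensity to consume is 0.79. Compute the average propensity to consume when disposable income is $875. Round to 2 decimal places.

C = 748 + 0.79(875) = 1439.25
APC = C/Y = 1439.25/875 = 1.64

APC = 1.64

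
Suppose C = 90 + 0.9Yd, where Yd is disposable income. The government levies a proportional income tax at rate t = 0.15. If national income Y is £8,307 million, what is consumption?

Yd = (1 − 0.15)(8307) = 0.85(8307) = 7060.95
C = 90 + 0.9(7060.95) = 90 + 6354.855 = 6444.855

C = 6444.855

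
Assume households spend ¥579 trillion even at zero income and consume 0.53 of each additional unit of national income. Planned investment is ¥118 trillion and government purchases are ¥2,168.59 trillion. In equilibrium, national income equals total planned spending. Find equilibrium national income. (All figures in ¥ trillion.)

Y = C + I + G = 579 + 0.53Y + 118 + 2168.59
Y − 0.53Y = 2865.59
0.47Y = 2865.59, so Y = 2865.59/0.47 = 6097

Y = 6097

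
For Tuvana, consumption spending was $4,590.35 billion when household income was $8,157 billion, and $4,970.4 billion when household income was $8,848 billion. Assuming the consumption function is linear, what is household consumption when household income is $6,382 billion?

MPC = (4970.4 − 4590.35)/(8848 − 8157) = 380.05/691 = 0.55
a = 4590.35 − 0.55(8157) = 4590.35 − 4486.35 = 104
C = 104 + 0.55(6382) = 104 + 3510.1 = 3614.1

C = 3614.1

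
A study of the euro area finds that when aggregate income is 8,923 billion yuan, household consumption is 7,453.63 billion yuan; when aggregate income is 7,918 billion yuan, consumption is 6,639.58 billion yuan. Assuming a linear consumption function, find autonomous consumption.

MPC = ΔC/ΔY = (7453.63 − 6639.58)/(8923 − 7918) = 814.05/1005 = 0.81
a = C − MPC·Y = 6639.58 − 0.81(7918) = 6639.58 − 6413.58 = 226

a = 226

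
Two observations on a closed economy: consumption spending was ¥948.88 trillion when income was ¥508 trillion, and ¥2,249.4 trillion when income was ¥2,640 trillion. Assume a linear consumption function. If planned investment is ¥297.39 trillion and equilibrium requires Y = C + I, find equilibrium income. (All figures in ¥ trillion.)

MPC = (2249.4 − 948.88)/(2640 − 508) = 1300.52/2132 = 0.61
a = 948.88 − 0.61(508) = 639
Equilibrium: Y = 639 + 0.61Y + 297.39
0.39Y = 936.39, so Y = 936.39/0.39 = 2401

Y = 2401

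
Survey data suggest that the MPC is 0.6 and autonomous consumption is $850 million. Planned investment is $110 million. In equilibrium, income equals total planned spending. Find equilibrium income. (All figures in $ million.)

Y = C + I = 850 + 0.6Y + 110
Y − 0.6Y = 960
0.4Y = 960, so Y = 960/0.4 = 2400

Y = 2400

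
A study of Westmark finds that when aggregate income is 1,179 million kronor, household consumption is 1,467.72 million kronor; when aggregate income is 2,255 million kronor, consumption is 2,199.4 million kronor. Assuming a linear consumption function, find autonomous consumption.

MPC = ΔC/ΔY = (2199.4 − 1467.72)/(2255 − 1179) = 731.68/1076 = 0.68
a = C − MPC·Y = 1467.72 − 0.68(1179) = 1467.72 − 801.72 = 666

a = 666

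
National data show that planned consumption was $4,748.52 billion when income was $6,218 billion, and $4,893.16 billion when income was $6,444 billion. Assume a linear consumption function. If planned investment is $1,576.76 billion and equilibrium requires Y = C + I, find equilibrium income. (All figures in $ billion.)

Y = 6516

MPC = (4893.16 − 4748.52)/(6444 − 6218) = 144.64/226 = 0.64
a = 4748.52 − 0.64(6218) = 769
Equilibrium: Y = 769 + 0.64Y + 1576.76
0.36Y = 2345.76, so Y = 2345.76/0.36 = 6516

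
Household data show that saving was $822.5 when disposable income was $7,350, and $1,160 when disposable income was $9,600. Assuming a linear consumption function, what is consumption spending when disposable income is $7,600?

C = 6740

MPS = ΔS/ΔY = (1160 − 822.5)/(9600 − 7350) = 337.5/2250 = 0.15
MPC = 1 − MPS = 0.85
Autonomous saving = 822.5 − 0.15(7350) = -280, so a = 280
C = 280 + 0.85(7600) = 280 + 6460 = 6740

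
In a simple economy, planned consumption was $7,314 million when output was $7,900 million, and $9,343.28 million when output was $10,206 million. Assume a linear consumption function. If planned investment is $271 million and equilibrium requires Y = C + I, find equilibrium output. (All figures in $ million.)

MPC = (9343.28 − 7314)/(10206 − 7900) = 2029.28/2306 = 0.88
a = 7314 − 0.88(7900) = 362
Equilibrium: Y = 362 + 0.88Y + 271
0.12Y = 633, so Y = 633/0.12 = 5275

Y = 5275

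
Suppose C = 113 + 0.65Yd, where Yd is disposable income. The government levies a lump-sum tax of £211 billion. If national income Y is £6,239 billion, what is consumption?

Yd = Y − T = 6239 − 211 = 6028
C = 113 + 0.65(6028) = 113 + 3918.2 = 4031.2

C = 4031.2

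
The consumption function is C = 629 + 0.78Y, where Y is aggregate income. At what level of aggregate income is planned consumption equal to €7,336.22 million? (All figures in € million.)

Y = 8599

629 + 0.78Y = 7336.22
0.78Y = 6707.22, so Y = 6707.22/0.78 = 8599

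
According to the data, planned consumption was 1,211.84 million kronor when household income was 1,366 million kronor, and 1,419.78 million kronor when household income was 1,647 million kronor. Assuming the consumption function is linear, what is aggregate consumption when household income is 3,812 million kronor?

MPC = (1419.78 − 1211.84)/(1647 − 1366) = 207.94/281 = 0.74
a = 1211.84 − 0.74(1366) = 1211.84 − 1010.84 = 201
C = 201 + 0.74(3812) = 201 + 2820.88 = 3021.88

C = 3021.88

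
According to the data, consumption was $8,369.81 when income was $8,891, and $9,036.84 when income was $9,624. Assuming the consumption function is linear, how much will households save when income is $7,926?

MPC = (9036.84 − 8369.81)/(9624 − 8891) = 667.03/733 = 0.91
a = 8369.81 − 0.91(8891) = 8369.81 − 8090.81 = 279
C = 279 + 0.91(7926) = 7491.66
S = 7926 − 7491.66 = 434.34

S = 434.34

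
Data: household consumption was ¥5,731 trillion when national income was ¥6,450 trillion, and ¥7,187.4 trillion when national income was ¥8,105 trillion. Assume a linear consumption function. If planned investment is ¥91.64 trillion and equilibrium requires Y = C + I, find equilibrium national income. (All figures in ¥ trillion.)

MPC = (7187.4 − 5731)/(8105 − 6450) = 1456.4/1655 = 0.88
a = 5731 − 0.88(6450) = 55
Equilibrium: Y = 55 + 0.88Y + 91.64
0.12Y = 146.64, so Y = 146.64/0.12 = 1222

Y = 1222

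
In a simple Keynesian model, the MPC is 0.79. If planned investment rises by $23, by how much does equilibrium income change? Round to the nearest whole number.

ΔY ≈ 110

The multiplier is 1/(1 − MPC) = 1/0.21.
ΔY = 23/0.21 = 109.52 ≈ 110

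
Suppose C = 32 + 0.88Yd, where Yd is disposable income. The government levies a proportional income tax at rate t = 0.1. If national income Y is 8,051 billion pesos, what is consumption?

Yd = (1 − 0.1)(8051) = 0.9(8051) = 7245.9
C = 32 + 0.88(7245.9) = 32 + 6376.392 = 6408.392

C = 6408.392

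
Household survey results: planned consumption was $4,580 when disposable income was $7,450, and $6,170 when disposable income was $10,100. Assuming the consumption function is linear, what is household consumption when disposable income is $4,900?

MPC = (6170 − 4580)/(10100 − 7450) = 1590/2650 = 0.6
a = 4580 − 0.6(7450) = 4580 − 4470 = 110
C = 110 + 0.6(4900) = 110 + 2940 = 3050

C = 3050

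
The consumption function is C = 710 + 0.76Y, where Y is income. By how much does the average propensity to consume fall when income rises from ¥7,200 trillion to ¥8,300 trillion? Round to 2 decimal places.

ΔAPC = 0.01

At Y = 7200: C = 710 + 0.76(7200) = 6182, APC = 6182/7200 = 0.859
At Y = 8300: C = 7018, APC = 7018/8300 = 0.846
Fall in APC = 0.859 − 0.846 = 0.013 ≈ 0.01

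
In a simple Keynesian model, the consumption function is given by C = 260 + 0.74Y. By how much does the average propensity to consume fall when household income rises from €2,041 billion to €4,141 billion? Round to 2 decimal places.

At Y = 2041: C = 260 + 0.74(2041) = 1770.34, APC = 1770.34/2041 = 0.867
At Y = 4141: C = 3324.34, APC = 3324.34/4141 = 0.803
Fall in APC = 0.867 − 0.803 = 0.064 ≈ 0.06

ΔAPC = 0.06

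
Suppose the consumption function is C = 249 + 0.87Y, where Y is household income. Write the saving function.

S = Y − C = Y − (249 + 0.87Y) = -249 + (1 − 0.87)Y

S = -249 + 0.13Y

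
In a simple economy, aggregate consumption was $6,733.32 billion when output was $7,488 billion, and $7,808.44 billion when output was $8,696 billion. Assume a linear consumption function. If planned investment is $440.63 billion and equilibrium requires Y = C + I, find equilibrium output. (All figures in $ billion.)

MPC = (7808.44 − 6733.32)/(8696 − 7488) = 1075.12/1208 = 0.89
a = 6733.32 − 0.89(7488) = 69
Equilibrium: Y = 69 + 0.89Y + 440.63
0.11Y = 509.63, so Y = 509.63/0.11 = 4633

Y = 4633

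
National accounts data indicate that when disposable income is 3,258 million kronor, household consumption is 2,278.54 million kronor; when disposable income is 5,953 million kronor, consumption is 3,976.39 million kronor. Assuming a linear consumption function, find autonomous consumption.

MPC = ΔC/ΔY = (3976.39 − 2278.54)/(5953 − 3258) = 1697.85/2695 = 0.63
a = C − MPC·Y = 2278.54 − 0.63(3258) = 2278.54 − 2052.54 = 226

a = 226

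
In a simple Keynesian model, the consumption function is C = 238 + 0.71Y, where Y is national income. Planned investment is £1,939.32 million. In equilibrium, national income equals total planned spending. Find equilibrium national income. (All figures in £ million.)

Y = C + I = 238 + 0.71Y + 1939.32
Y − 0.71Y = 2177.32
0.29Y = 2177.32, so Y = 2177.32/0.29 = 7508

Y = 7508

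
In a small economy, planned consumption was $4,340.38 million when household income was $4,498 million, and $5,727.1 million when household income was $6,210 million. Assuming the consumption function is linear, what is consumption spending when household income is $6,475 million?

C = 5941.75

MPC = (5727.1 − 4340.38)/(6210 − 4498) = 1386.72/1712 = 0.81
a = 4340.38 − 0.81(4498) = 4340.38 − 3643.38 = 697
C = 697 + 0.81(6475) = 697 + 5244.75 = 5941.75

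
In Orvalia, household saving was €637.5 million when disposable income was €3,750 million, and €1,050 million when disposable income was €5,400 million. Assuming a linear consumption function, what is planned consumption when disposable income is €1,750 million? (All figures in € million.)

C = 1612.5

MPS = ΔS/ΔY = (1050 − 637.5)/(5400 − 3750) = 412.5/1650 = 0.25
MPC = 1 − MPS = 0.75
Autonomous saving = 637.5 − 0.25(3750) = -300, so a = 300
C = 300 + 0.75(1750) = 300 + 1312.5 = 1612.5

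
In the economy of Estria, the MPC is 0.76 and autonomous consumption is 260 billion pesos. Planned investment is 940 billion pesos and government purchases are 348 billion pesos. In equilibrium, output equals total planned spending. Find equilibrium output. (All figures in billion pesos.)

Y = C + I + G = 260 + 0.76Y + 940 + 348
Y − 0.76Y = 1548
0.24Y = 1548, so Y = 1548/0.24 = 6450

Y = 6450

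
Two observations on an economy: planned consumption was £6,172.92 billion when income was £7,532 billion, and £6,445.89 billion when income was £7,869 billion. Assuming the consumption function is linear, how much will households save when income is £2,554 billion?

S = 413.26

MPC = (6445.89 − 6172.92)/(7869 − 7532) = 272.97/337 = 0.81
a = 6172.92 − 0.81(7532) = 6172.92 − 6100.92 = 72
C = 72 + 0.81(2554) = 2140.74
S = 2554 − 2140.74 = 413.26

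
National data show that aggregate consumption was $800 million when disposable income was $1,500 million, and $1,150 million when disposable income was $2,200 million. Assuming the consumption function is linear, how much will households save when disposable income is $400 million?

MPC = (1150 − 800)/(2200 − 1500) = 350/700 = 0.5
a = 800 − 0.5(1500) = 800 − 750 = 50
C = 50 + 0.5(400) = 250
S = 400 − 250 = 150

S = 150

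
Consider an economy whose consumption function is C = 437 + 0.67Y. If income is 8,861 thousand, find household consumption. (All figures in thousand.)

C = 437 + 0.67(8861) = 437 + 5936.87 = 6373.87

C = 6373.87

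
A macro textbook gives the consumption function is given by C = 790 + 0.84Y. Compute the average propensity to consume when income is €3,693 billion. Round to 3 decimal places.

APC = 1.054

C = 790 + 0.84(3693) = 3892.12
APC = C/Y = 3892.12/3693 = 1.054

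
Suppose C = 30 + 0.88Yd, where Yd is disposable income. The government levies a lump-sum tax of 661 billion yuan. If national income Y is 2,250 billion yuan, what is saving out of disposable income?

Yd = Y − T = 2250 − 661 = 1589
C = 30 + 0.88(1589) = 30 + 1398.32 = 1428.32
S = Yd − C = 1589 − 1428.32 = 160.68

S = 160.68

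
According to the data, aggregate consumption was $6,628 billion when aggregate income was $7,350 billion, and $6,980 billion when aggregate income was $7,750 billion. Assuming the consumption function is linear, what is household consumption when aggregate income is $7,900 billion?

MPC = (6980 − 6628)/(7750 − 7350) = 352/400 = 0.88
a = 6628 − 0.88(7350) = 6628 − 6468 = 160
C = 160 + 0.88(7900) = 160 + 6952 = 7112

C = 7112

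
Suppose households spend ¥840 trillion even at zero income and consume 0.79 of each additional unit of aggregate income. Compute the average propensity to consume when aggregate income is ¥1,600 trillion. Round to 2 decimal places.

APC = 1.32

C = 840 + 0.79(1600) = 2104
APC = C/Y = 2104/1600 = 1.32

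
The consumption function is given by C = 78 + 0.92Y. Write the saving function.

S = Y − C = Y − (78 + 0.92Y) = -78 + (1 − 0.92)Y

S = -78 + 0.08Y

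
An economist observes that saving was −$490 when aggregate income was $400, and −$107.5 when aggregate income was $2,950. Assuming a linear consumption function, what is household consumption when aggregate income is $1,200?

C = 1570

MPS = ΔS/ΔY = (-107.5 − (-490))/(2950 − 400) = 382.5/2550 = 0.15
MPC = 1 − MPS = 0.85
Autonomous saving = -490 − 0.15(400) = -550, so a = 550
C = 550 + 0.85(1200) = 550 + 1020 = 1570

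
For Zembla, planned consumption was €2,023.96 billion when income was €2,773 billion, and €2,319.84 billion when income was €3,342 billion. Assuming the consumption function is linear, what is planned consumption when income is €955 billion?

MPC = (2319.84 − 2023.96)/(3342 − 2773) = 295.88/569 = 0.52
a = 2023.96 − 0.52(2773) = 2023.96 − 1441.96 = 582
C = 582 + 0.52(955) = 582 + 496.6 = 1078.6

C = 1078.6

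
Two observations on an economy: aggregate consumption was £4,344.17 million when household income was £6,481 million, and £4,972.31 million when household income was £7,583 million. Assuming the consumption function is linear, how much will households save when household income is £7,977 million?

S = 2780.11

MPC = (4972.31 − 4344.17)/(7583 − 6481) = 628.14/1102 = 0.57
a = 4344.17 − 0.57(6481) = 4344.17 − 3694.17 = 650
C = 650 + 0.57(7977) = 5196.89
S = 7977 − 5196.89 = 2780.11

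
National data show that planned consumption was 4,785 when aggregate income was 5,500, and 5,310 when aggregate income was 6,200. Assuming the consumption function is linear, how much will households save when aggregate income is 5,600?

S = 740

MPC = (5310 − 4785)/(6200 − 5500) = 525/700 = 0.75
a = 4785 − 0.75(5500) = 4785 − 4125 = 660
C = 660 + 0.75(5600) = 4860
S = 5600 − 4860 = 740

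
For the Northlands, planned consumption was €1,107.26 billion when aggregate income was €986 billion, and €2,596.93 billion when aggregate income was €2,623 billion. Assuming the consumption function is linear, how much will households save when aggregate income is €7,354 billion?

MPC = (2596.93 − 1107.26)/(2623 − 986) = 1489.67/1637 = 0.91
a = 1107.26 − 0.91(986) = 1107.26 − 897.26 = 210
C = 210 + 0.91(7354) = 6902.14
S = 7354 − 6902.14 = 451.86

S = 451.86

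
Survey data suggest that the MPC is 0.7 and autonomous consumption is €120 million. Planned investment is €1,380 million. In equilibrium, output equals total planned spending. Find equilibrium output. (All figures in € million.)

Y = C + I = 120 + 0.7Y + 1380
Y − 0.7Y = 1500
0.3Y = 1500, so Y = 1500/0.3 = 5000

Y = 5000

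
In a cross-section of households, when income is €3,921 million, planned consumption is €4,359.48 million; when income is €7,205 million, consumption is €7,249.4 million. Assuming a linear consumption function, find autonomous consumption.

MPC = ΔC/ΔY = (7249.4 − 4359.48)/(7205 − 3921) = 2889.92/3284 = 0.88
a = C − MPC·Y = 4359.48 − 0.88(3921) = 4359.48 − 3450.48 = 909

a = 909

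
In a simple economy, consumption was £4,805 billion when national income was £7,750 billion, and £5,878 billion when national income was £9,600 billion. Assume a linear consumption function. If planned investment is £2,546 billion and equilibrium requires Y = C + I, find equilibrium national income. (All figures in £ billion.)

Y = 6800

MPC = (5878 − 4805)/(9600 − 7750) = 1073/1850 = 0.58
a = 4805 − 0.58(7750) = 310
Equilibrium: Y = 310 + 0.58Y + 2546
0.42Y = 2856, so Y = 2856/0.42 = 6800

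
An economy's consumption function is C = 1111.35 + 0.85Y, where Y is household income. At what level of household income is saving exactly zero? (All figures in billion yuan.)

At break-even, C = Y: 1111.35 + 0.85Y = Y
0.15Y = 1111.35, so Y = 1111.35/0.15 = 7409

Y = 7409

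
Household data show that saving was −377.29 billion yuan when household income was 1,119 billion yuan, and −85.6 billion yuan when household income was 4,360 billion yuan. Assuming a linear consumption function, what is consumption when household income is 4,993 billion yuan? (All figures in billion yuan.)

MPS = ΔS/ΔY = (-85.6 − (-377.29))/(4360 − 1119) = 291.69/3241 = 0.09
MPC = 1 − MPS = 0.91
Autonomous saving = -377.29 − 0.09(1119) = -478, so a = 478
C = 478 + 0.91(4993) = 478 + 4543.63 = 5021.63

C = 5021.63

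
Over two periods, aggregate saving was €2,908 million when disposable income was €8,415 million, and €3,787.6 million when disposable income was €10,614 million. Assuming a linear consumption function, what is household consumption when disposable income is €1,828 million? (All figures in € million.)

MPS = ΔS/ΔY = (3787.6 − 2908)/(10614 − 8415) = 879.6/2199 = 0.4
MPC = 1 − MPS = 0.6
Autonomous saving = 2908 − 0.4(8415) = -458, so a = 458
C = 458 + 0.6(1828) = 458 + 1096.8 = 1554.8

C = 1554.8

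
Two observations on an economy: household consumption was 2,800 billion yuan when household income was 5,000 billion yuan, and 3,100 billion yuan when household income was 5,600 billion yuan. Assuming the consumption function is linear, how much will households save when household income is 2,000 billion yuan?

MPC = (3100 − 2800)/(5600 − 5000) = 300/600 = 0.5
a = 2800 − 0.5(5000) = 2800 − 2500 = 300
C = 300 + 0.5(2000) = 1300
S = 2000 − 1300 = 700

S = 700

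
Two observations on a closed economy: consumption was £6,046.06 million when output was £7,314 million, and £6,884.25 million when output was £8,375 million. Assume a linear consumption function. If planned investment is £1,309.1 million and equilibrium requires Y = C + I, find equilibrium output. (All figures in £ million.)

MPC = (6884.25 − 6046.06)/(8375 − 7314) = 838.19/1061 = 0.79
a = 6046.06 − 0.79(7314) = 268
Equilibrium: Y = 268 + 0.79Y + 1309.1
0.21Y = 1577.1, so Y = 1577.1/0.21 = 7510

Y = 7510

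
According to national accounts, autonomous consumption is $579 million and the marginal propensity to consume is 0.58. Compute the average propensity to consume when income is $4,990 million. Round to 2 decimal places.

APC = 0.70

C = 579 + 0.58(4990) = 3473.2
APC = C/Y = 3473.2/4990 = 0.70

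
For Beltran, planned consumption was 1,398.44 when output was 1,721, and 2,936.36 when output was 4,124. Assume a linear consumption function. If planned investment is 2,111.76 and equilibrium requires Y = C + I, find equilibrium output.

Y = 6691

MPC = (2936.36 − 1398.44)/(4124 − 1721) = 1537.92/2403 = 0.64
a = 1398.44 − 0.64(1721) = 297
Equilibrium: Y = 297 + 0.64Y + 2111.76
0.36Y = 2408.76, so Y = 2408.76/0.36 = 6691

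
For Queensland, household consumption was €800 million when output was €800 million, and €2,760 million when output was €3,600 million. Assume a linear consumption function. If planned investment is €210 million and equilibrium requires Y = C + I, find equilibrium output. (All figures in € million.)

MPC = (2760 − 800)/(3600 − 800) = 1960/2800 = 0.7
a = 800 − 0.7(800) = 240
Equilibrium: Y = 240 + 0.7Y + 210
0.3Y = 450, so Y = 450/0.3 = 1500

Y = 1500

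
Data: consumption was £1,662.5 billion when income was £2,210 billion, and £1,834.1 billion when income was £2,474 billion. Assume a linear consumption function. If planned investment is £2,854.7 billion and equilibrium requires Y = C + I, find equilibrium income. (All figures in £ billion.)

Y = 8802

MPC = (1834.1 − 1662.5)/(2474 − 2210) = 171.6/264 = 0.65
a = 1662.5 − 0.65(2210) = 226
Equilibrium: Y = 226 + 0.65Y + 2854.7
0.35Y = 3080.7, so Y = 3080.7/0.35 = 8802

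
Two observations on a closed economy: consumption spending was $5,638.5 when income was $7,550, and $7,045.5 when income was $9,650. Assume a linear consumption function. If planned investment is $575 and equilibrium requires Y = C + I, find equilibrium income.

MPC = (7045.5 − 5638.5)/(9650 − 7550) = 1407/2100 = 0.67
a = 5638.5 − 0.67(7550) = 580
Equilibrium: Y = 580 + 0.67Y + 575
0.33Y = 1155, so Y = 1155/0.33 = 3500

Y = 3500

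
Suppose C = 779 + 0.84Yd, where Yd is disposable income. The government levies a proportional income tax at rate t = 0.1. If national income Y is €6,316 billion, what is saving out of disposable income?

Yd = (1 − 0.1)(6316) = 0.9(6316) = 5684.4
C = 779 + 0.84(5684.4) = 779 + 4774.896 = 5553.896
S = Yd − C = 5684.4 − 5553.896 = 130.504

S = 130.504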